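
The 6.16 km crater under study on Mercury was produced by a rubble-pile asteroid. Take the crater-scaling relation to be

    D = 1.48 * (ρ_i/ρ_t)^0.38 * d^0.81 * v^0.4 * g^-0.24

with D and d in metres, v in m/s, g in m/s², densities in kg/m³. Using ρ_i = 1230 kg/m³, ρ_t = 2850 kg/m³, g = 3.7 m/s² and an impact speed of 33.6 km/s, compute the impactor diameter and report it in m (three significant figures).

Rearranging for d: d = [D / (1.48 · (1230/2850)^0.38 · 33600^0.4 · 3.7^-0.24)]^(1/0.81).
D = 6160 m.
(1230/2850)^0.38 = 0.7266
33600^0.4 = 64.65
3.7^-0.24 = 0.7305
Denominator = 1.48 × 0.7266 × 64.65 × 0.7305 = 50.79
D / 50.79 = 6160 / 50.79 = 121.3
d = 121.3^(1/0.81) = 121.3^1.2346 = 373.9 m

d ≈ 374 m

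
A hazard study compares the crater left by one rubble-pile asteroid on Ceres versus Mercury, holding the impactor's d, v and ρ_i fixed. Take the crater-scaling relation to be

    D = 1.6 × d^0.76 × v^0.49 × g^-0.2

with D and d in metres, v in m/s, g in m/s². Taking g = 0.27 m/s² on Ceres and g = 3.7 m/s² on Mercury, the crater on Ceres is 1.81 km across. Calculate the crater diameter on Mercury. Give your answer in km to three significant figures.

D ≈ 1.07 km

All impactor-dependent factors cancel in the ratio, leaving D_Mercury/D_Ceres = (g_Mercury/g_Ceres)^-0.2.
(3.7/0.27)^-0.2 = 13.70^-0.2 = 0.5925
D_Mercury = 0.5925 × 1.81 km = 1.07 km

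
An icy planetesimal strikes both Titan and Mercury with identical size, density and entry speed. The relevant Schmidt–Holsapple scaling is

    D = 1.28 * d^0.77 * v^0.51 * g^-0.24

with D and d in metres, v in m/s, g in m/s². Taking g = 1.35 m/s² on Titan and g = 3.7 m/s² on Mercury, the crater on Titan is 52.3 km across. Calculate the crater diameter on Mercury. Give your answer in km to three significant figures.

D ≈ 41.1 km

All impactor-dependent factors cancel in the ratio, leaving D_Mercury/D_Titan = (g_Mercury/g_Titan)^-0.24.
(3.7/1.35)^-0.24 = 2.741^-0.24 = 0.7851
D_Mercury = 0.7851 × 52.3 km = 41.1 km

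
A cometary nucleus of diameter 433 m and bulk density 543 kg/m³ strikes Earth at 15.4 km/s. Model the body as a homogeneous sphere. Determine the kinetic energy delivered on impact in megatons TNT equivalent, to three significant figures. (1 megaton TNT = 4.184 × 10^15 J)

v = 15400 m/s.
Mass m = (π/6) ρ d³ = (π/6) × 543 × (433)³ = 2.308 × 10^10 kg
E = ½ m v² = 0.5 × 2.308 × 10^10 × (15400)² = 2.737 × 10^18 J
   = 2.737 × 10^18 / 4.184×10^15 = 654.2 Mt

E ≈ 654 Mt TNT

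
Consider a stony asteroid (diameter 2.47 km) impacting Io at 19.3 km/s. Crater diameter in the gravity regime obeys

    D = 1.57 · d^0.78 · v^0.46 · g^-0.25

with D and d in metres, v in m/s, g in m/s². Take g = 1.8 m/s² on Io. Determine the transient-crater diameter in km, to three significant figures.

D ≈ 56.2 km

In SI units: d = 2470 m, v = 19300 m/s.
d^0.78 = 2470^0.78 = 442.9
v^0.46 = 19300^0.46 = 93.62
g^-0.25 = 1.8^-0.25 = 0.8633
D = 1.57 × 442.9 × 93.62 × 0.8633 = 56200 m
   = 56.20 km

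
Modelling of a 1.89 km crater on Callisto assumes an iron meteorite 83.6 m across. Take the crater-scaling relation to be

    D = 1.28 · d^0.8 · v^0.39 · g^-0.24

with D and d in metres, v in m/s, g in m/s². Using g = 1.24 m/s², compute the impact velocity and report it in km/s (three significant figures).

Rearranging for v: v = [D / (1.28 · 83.6^0.8 · 1.24^-0.24)]^(1/0.39).
D = 1890 m.
83.6^0.8 = 34.50
1.24^-0.24 = 0.9497
Denominator = 1.28 × 34.50 × 0.9497 = 41.94
D / 41.94 = 1890 / 41.94 = 45.06
v = 45.06^(1/0.39) = 45.06^2.5641 = 17397 m/s

v ≈ 17.4 km/s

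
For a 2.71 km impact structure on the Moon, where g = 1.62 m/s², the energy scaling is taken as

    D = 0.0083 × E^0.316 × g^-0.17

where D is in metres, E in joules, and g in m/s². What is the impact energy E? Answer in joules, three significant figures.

Rearranging: E = [D / (0.0083 · g^-0.17)]^(1/0.316).
D = 2710 m.
g^-0.17 = 1.62^-0.17 = 0.9213
D / (0.0083 × 0.9213) = 2710 / (7.647 × 10^-3) = 3.544 × 10^5
E = (3.544 × 10^5)^3.1646 = 3.647 × 10^17 J

E ≈ 3.65 × 10^17 J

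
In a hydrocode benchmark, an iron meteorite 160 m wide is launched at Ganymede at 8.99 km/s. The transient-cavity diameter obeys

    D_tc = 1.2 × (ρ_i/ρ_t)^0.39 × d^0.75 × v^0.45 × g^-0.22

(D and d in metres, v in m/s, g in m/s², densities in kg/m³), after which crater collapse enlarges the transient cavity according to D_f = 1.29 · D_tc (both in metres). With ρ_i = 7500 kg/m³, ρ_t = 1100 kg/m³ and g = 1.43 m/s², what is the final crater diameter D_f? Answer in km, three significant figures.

v = 8990 m/s.
(ρ_i/ρ_t)^0.39 = (7500/1100)^0.39 = 2.114
d^0.75 = 160^0.75 = 44.99
v^0.45 = 8990^0.45 = 60.14
g^-0.22 = 1.43^-0.22 = 0.9243
D_tc = 1.2 × 2.114 × 44.99 × 60.14 × 0.9243 = 6344 m
D_f = 1.29 × 6344 = 8184 m
     = 8.184 km

D_f ≈ 8.18 km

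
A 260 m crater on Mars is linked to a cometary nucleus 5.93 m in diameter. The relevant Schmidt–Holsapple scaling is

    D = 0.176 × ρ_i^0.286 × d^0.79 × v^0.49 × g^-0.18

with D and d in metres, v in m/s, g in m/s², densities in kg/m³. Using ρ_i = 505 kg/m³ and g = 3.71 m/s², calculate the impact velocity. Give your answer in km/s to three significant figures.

v ≈ 7.13 km/s

Rearranging for v: v = [D / (0.176 · 505^0.286 · 5.93^0.79 · 3.71^-0.18)]^(1/0.49).
505^0.286 = 5.931
5.93^0.79 = 4.080
3.71^-0.18 = 0.7898
Denominator = 0.176 × 5.931 × 4.080 × 0.7898 = 3.364
D / 3.364 = 260 / 3.364 = 77.29
v = 77.29^(1/0.49) = 77.29^2.0408 = 7133 m/s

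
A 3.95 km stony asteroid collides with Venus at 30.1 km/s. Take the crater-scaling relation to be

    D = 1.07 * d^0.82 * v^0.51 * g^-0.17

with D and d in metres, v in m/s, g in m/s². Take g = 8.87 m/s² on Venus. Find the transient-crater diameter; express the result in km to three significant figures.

In SI units: d = 3950 m, v = 30100 m/s.
d^0.82 = 3950^0.82 = 889.6
v^0.51 = 30100^0.51 = 192.3
g^-0.17 = 8.87^-0.17 = 0.6900
D = 1.07 × 889.6 × 192.3 × 0.6900 = 1.263 × 10^5 m
   = 126.3 km

D ≈ 126 km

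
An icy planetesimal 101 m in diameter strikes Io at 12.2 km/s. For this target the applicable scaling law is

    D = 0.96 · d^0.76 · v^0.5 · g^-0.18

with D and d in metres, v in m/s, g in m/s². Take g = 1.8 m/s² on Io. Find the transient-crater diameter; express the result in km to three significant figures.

In SI units: v = 12200 m/s.
d^0.76 = 101^0.76 = 33.36
v^0.5 = 12200^0.5 = 110.5
g^-0.18 = 1.8^-0.18 = 0.8996
D = 0.96 × 33.36 × 110.5 × 0.8996 = 3184 m
   = 3.184 km

D ≈ 3.18 km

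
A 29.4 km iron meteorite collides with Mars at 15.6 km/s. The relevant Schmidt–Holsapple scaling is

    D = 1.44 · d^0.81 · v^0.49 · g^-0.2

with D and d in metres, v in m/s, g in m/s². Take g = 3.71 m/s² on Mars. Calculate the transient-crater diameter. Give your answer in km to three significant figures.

In SI units: d = 29400 m, v = 15600 m/s.
d^0.81 = 29400^0.81 = 4163
v^0.49 = 15600^0.49 = 113.4
g^-0.2 = 3.71^-0.2 = 0.7694
D = 1.44 × 4163 × 113.4 × 0.7694 = 5.230 × 10^5 m
   = 523.0 km

D ≈ 523 km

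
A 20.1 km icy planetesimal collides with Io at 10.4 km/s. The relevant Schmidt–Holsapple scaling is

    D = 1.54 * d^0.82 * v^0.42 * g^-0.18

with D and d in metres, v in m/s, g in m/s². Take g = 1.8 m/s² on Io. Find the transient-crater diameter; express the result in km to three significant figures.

D ≈ 228 km

In SI units: d = 20100 m, v = 10400 m/s.
d^0.82 = 20100^0.82 = 3378
v^0.42 = 10400^0.42 = 48.66
g^-0.18 = 1.8^-0.18 = 0.8996
D = 1.54 × 3378 × 48.66 × 0.8996 = 2.277 × 10^5 m
   = 227.7 km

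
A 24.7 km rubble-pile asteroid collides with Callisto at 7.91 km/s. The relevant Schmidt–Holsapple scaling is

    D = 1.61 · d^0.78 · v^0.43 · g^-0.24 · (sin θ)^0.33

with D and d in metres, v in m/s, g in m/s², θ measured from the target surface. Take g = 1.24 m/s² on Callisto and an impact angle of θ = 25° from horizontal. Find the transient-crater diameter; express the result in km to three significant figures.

In SI units: d = 24700 m, v = 7910 m/s.
d^0.78 = 24700^0.78 = 2669
v^0.43 = 7910^0.43 = 47.45
g^-0.24 = 1.24^-0.24 = 0.9497
(sin 25°)^0.33 = 0.4226^0.33 = 0.7526
D = 1.61 × 2669 × 47.45 × 0.9497 × 0.7526 = 1.457 × 10^5 m
   = 145.7 km

D ≈ 146 km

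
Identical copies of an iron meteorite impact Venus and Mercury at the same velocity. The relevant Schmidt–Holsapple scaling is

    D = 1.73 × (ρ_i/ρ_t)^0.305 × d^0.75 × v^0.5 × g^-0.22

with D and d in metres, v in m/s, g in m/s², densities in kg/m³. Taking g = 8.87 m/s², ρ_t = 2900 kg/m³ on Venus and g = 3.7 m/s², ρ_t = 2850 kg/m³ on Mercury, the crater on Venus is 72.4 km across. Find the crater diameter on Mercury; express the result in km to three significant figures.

The impactor-only factors (d, v, ρ_i) cancel in the ratio, leaving D_Mercury/D_Venus = (g_Mercury/g_Venus)^-0.22 · (ρ_t,Venus/ρ_t,Mercury)^0.305.
(3.7/8.87)^-0.22 = 0.4171^-0.22 = 1.212
(2900/2850)^0.305 = 1.018^0.305 = 1.005
Ratio = 1.212 × 1.005 = 1.218
D_Mercury = 1.218 × 72.4 km = 88.2 km

D ≈ 88.2 km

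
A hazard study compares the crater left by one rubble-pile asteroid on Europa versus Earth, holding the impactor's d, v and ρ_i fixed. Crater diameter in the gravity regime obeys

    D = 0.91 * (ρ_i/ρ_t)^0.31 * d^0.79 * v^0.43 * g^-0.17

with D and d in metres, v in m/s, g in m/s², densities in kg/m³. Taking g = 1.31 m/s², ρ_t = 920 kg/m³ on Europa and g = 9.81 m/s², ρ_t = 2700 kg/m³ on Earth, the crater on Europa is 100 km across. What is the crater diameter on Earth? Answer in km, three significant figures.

The impactor-only factors (d, v, ρ_i) cancel in the ratio, leaving D_Earth/D_Europa = (g_Earth/g_Europa)^-0.17 · (ρ_t,Europa/ρ_t,Earth)^0.31.
(9.81/1.31)^-0.17 = 7.489^-0.17 = 0.7101
(920/2700)^0.31 = 0.3407^0.31 = 0.7162
Ratio = 0.7101 × 0.7162 = 0.5086
D_Earth = 0.5086 × 100 km = 50.9 km

D ≈ 50.9 km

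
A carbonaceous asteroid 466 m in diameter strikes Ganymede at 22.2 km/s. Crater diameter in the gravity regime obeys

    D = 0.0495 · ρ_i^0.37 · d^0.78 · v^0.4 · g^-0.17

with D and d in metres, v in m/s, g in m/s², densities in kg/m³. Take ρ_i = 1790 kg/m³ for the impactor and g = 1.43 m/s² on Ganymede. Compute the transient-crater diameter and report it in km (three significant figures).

In SI units: v = 22200 m/s.
ρ_i^0.37 = 1790^0.37 = 15.98
d^0.78 = 466^0.78 = 120.6
v^0.4 = 22200^0.4 = 54.77
g^-0.17 = 1.43^-0.17 = 0.9410
D = 0.0495 × 15.98 × 120.6 × 54.77 × 0.9410 = 4917 m
   = 4.917 km

D ≈ 4.92 km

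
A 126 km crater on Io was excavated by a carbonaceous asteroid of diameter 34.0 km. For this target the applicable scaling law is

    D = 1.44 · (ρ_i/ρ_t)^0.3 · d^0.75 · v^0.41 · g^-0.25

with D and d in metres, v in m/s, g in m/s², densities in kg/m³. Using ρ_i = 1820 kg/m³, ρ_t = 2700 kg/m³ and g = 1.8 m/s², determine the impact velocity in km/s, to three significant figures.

Rearranging for v: v = [D / (1.44 · (1820/2700)^0.3 · 34000^0.75 · 1.8^-0.25)]^(1/0.41).
D = 126000 m.
(1820/2700)^0.3 = 0.8884
34000^0.75 = 2504
1.8^-0.25 = 0.8633
Denominator = 1.44 × 0.8884 × 2504 × 0.8633 = 2765
D / 2765 = 126000 / 2765 = 45.57
v = 45.57^(1/0.41) = 45.57^2.439 = 11105 m/s

v ≈ 11.1 km/s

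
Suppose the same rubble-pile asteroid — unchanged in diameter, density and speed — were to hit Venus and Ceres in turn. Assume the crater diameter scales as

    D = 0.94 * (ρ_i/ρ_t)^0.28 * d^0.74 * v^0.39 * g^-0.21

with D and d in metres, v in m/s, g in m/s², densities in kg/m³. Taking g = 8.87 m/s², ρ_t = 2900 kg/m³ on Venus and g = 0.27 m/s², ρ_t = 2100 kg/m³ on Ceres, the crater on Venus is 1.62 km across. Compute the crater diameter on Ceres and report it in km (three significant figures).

The impactor-only factors (d, v, ρ_i) cancel in the ratio, leaving D_Ceres/D_Venus = (g_Ceres/g_Venus)^-0.21 · (ρ_t,Venus/ρ_t,Ceres)^0.28.
(0.27/8.87)^-0.21 = 0.03044^-0.21 = 2.082
(2900/2100)^0.28 = 1.381^0.28 = 1.095
Ratio = 2.082 × 1.095 = 2.280
D_Ceres = 2.280 × 1.62 km = 3.69 km

D ≈ 3.69 km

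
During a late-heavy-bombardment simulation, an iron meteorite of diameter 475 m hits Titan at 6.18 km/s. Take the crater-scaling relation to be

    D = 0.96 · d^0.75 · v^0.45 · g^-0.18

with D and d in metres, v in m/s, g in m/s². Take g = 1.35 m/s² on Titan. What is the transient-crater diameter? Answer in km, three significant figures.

In SI units: v = 6180 m/s.
d^0.75 = 475^0.75 = 101.7
v^0.45 = 6180^0.45 = 50.81
g^-0.18 = 1.35^-0.18 = 0.9474
D = 0.96 × 101.7 × 50.81 × 0.9474 = 4700 m
   = 4.700 km

D ≈ 4.70 km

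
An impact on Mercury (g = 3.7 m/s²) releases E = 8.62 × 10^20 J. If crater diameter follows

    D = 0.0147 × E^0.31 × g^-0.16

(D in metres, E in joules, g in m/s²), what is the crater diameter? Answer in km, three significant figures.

D ≈ 36.8 km

E^0.31 = (8.62 × 10^20)^0.31 = 3.090 × 10^6
g^-0.16 = 3.7^-0.16 = 0.8111
D = 0.0147 × 3.090 × 10^6 × 0.8111 = 36843 m
   = 36.84 km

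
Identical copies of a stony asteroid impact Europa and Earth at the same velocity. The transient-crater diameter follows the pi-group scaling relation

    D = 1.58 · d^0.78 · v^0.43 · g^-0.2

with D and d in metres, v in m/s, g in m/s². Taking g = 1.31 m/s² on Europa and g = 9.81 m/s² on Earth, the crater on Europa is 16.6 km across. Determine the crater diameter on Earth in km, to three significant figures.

D ≈ 11.1 km

All impactor-dependent factors cancel in the ratio, leaving D_Earth/D_Europa = (g_Earth/g_Europa)^-0.2.
(9.81/1.31)^-0.2 = 7.489^-0.2 = 0.6685
D_Earth = 0.6685 × 16.6 km = 11.1 km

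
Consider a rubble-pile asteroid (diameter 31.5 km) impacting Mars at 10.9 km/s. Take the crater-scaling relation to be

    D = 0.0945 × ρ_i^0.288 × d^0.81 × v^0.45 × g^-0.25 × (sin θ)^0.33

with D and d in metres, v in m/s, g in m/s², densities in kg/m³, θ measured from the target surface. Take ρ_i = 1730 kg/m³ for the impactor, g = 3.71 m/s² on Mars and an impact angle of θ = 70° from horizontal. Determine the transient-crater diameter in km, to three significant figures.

D ≈ 165 km

In SI units: d = 31500 m, v = 10900 m/s.
ρ_i^0.288 = 1730^0.288 = 8.562
d^0.81 = 31500^0.81 = 4402
v^0.45 = 10900^0.45 = 65.59
g^-0.25 = 3.71^-0.25 = 0.7205
(sin 70°)^0.33 = 0.9397^0.33 = 0.9797
D = 0.0945 × 8.562 × 4402 × 65.59 × 0.7205 × 0.9797 = 1.649 × 10^5 m
   = 164.9 km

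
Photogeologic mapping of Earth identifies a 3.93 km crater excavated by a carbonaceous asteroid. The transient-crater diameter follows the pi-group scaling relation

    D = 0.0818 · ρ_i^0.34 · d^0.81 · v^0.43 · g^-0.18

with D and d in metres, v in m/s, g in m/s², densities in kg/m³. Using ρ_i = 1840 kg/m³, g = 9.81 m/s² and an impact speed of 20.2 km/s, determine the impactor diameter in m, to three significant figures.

Rearranging for d: d = [D / (0.0818 · 1840^0.34 · 20200^0.43 · 9.81^-0.18)]^(1/0.81).
D = 3930 m.
1840^0.34 = 12.88
20200^0.43 = 71.01
9.81^-0.18 = 0.6630
Denominator = 0.0818 × 12.88 × 71.01 × 0.6630 = 49.60
D / 49.60 = 3930 / 49.60 = 79.23
d = 79.23^(1/0.81) = 79.23^1.2346 = 221.0 m

d ≈ 221 m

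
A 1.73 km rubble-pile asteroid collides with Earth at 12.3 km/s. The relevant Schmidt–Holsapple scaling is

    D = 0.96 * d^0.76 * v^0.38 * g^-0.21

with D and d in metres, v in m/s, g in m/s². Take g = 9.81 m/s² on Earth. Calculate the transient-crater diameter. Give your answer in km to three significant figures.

D ≈ 6.15 km

In SI units: d = 1730 m, v = 12300 m/s.
d^0.76 = 1730^0.76 = 289.0
v^0.38 = 12300^0.38 = 35.82
g^-0.21 = 9.81^-0.21 = 0.6191
D = 0.96 × 289.0 × 35.82 × 0.6191 = 6153 m
   = 6.153 km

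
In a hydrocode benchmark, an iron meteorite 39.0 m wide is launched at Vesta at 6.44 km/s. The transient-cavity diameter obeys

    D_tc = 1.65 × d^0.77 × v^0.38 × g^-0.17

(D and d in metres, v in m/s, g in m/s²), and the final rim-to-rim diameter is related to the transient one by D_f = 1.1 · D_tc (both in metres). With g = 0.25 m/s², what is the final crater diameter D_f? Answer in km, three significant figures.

D_f ≈ 1.08 km

v = 6440 m/s.
d^0.77 = 39^0.77 = 16.79
v^0.38 = 6440^0.38 = 28.01
g^-0.17 = 0.25^-0.17 = 1.266
D_tc = 1.65 × 16.79 × 28.01 × 1.266 = 982.4 m
D_f = 1.1 × 982.4 = 1081 m
     = 1.081 km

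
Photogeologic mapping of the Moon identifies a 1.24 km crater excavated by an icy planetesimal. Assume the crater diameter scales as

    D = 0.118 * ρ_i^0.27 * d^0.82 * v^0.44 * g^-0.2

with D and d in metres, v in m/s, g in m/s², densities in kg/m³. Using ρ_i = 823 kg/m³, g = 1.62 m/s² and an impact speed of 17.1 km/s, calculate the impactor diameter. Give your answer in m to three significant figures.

d ≈ 53.0 m

Rearranging for d: d = [D / (0.118 · 823^0.27 · 17100^0.44 · 1.62^-0.2)]^(1/0.82).
D = 1240 m.
823^0.27 = 6.126
17100^0.44 = 72.86
1.62^-0.2 = 0.9080
Denominator = 0.118 × 6.126 × 72.86 × 0.9080 = 47.82
D / 47.82 = 1240 / 47.82 = 25.93
d = 25.93^(1/0.82) = 25.93^1.2195 = 52.98 m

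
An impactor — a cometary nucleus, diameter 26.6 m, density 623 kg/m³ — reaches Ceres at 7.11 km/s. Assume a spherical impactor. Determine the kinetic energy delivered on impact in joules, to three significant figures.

E ≈ 1.55 × 10^14 J

v = 7110 m/s.
Mass m = (π/6) ρ d³ = (π/6) × 623 × (26.6)³ = 6.139 × 10^6 kg
E = ½ m v² = 0.5 × 6.139 × 10^6 × (7110)² = 1.552 × 10^14 J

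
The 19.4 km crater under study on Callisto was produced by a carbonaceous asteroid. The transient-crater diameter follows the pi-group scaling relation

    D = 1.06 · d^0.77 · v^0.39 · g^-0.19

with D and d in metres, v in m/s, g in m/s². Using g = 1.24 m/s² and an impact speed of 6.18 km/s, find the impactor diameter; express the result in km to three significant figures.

d ≈ 4.35 km

Rearranging for d: d = [D / (1.06 · 6180^0.39 · 1.24^-0.19)]^(1/0.77).
D = 19400 m.
6180^0.39 = 30.09
1.24^-0.19 = 0.9600
Denominator = 1.06 × 30.09 × 0.9600 = 30.62
D / 30.62 = 19400 / 30.62 = 633.6
d = 633.6^(1/0.77) = 633.6^1.2987 = 4352 m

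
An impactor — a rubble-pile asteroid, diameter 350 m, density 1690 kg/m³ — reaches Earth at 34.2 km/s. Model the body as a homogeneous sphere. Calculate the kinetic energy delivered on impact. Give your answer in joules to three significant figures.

E ≈ 2.22 × 10^19 J

v = 34200 m/s.
Mass m = (π/6) ρ d³ = (π/6) × 1690 × (350)³ = 3.794 × 10^10 kg
E = ½ m v² = 0.5 × 3.794 × 10^10 × (34200)² = 2.219 × 10^19 J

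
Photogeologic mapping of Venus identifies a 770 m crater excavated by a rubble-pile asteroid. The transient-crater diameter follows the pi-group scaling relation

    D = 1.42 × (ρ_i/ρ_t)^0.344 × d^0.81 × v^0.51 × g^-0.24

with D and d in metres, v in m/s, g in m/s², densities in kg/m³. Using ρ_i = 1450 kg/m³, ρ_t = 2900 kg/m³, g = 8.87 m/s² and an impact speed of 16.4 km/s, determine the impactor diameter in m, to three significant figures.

d ≈ 13.5 m

Rearranging for d: d = [D / (1.42 · (1450/2900)^0.344 · 16400^0.51 · 8.87^-0.24)]^(1/0.81).
(1450/2900)^0.344 = 0.7879
16400^0.51 = 141.1
8.87^-0.24 = 0.5922
Denominator = 1.42 × 0.7879 × 141.1 × 0.5922 = 93.49
D / 93.49 = 770 / 93.49 = 8.236
d = 8.236^(1/0.81) = 8.236^1.2346 = 13.51 m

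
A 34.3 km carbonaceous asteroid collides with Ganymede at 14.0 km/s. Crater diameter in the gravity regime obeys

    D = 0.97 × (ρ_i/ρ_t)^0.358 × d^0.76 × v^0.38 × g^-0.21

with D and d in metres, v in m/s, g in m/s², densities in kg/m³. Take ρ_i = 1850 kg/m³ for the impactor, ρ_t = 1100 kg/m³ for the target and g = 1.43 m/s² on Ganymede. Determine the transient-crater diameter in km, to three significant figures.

In SI units: d = 34300 m, v = 14000 m/s.
(ρ_i/ρ_t)^0.358 = (1850/1100)^0.358 = 1.205
d^0.76 = 34300^0.76 = 2798
v^0.38 = 14000^0.38 = 37.63
g^-0.21 = 1.43^-0.21 = 0.9276
D = 0.97 × 1.205 × 2798 × 37.63 × 0.9276 = 1.142 × 10^5 m
   = 114.2 km

D ≈ 114 km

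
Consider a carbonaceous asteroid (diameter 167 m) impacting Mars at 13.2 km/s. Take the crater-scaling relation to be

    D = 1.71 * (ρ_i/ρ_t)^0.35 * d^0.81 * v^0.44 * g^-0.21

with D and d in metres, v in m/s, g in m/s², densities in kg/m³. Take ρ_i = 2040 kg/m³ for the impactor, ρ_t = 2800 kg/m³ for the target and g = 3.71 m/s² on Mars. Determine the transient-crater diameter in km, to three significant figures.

D ≈ 4.77 km

In SI units: v = 13200 m/s.
(ρ_i/ρ_t)^0.35 = (2040/2800)^0.35 = 0.8951
d^0.81 = 167^0.81 = 63.15
v^0.44 = 13200^0.44 = 65.02
g^-0.21 = 3.71^-0.21 = 0.7593
D = 1.71 × 0.8951 × 63.15 × 65.02 × 0.7593 = 4772 m
   = 4.772 km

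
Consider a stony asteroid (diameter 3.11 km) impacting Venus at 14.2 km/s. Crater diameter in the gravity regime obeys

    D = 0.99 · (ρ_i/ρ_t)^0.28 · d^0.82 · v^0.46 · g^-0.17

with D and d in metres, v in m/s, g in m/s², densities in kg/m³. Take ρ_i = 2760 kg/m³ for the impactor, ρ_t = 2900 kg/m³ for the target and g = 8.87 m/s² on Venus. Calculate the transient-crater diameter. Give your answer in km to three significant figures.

D ≈ 40.0 km

In SI units: d = 3110 m, v = 14200 m/s.
(ρ_i/ρ_t)^0.28 = (2760/2900)^0.28 = 0.9862
d^0.82 = 3110^0.82 = 731.2
v^0.46 = 14200^0.46 = 81.29
g^-0.17 = 8.87^-0.17 = 0.6900
D = 0.99 × 0.9862 × 731.2 × 81.29 × 0.6900 = 40043 m
   = 40.04 km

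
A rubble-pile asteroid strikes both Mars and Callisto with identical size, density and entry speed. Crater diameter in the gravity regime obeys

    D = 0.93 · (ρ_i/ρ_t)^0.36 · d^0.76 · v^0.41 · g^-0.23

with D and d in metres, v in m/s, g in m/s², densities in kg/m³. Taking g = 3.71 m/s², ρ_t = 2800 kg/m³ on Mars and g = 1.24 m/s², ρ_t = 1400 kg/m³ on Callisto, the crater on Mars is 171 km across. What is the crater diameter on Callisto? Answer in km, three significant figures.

D ≈ 282 km

The impactor-only factors (d, v, ρ_i) cancel in the ratio, leaving D_Callisto/D_Mars = (g_Callisto/g_Mars)^-0.23 · (ρ_t,Mars/ρ_t,Callisto)^0.36.
(1.24/3.71)^-0.23 = 0.3342^-0.23 = 1.287
(2800/1400)^0.36 = 2.000^0.36 = 1.283
Ratio = 1.287 × 1.283 = 1.651
D_Callisto = 1.651 × 171 km = 282 km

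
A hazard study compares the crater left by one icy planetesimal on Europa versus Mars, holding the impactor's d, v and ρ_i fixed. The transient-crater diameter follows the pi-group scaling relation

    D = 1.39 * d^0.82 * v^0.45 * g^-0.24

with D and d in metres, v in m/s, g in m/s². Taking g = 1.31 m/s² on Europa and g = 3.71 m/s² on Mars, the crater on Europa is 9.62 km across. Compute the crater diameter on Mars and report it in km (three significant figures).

D ≈ 7.49 km

All impactor-dependent factors cancel in the ratio, leaving D_Mars/D_Europa = (g_Mars/g_Europa)^-0.24.
(3.71/1.31)^-0.24 = 2.832^-0.24 = 0.7789
D_Mars = 0.7789 × 9.62 km = 7.49 km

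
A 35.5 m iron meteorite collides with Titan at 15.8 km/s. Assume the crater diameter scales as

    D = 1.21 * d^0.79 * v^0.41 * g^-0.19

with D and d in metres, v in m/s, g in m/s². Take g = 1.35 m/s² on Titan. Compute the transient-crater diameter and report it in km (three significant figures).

D ≈ 1.01 km

In SI units: v = 15800 m/s.
d^0.79 = 35.5^0.79 = 16.78
v^0.41 = 15800^0.41 = 52.66
g^-0.19 = 1.35^-0.19 = 0.9446
D = 1.21 × 16.78 × 52.66 × 0.9446 = 1010 m
   = 1.010 km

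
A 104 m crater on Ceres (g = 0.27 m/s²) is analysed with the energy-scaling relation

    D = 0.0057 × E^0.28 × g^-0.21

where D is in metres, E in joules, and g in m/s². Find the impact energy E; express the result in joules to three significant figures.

Rearranging: E = [D / (0.0057 · g^-0.21)]^(1/0.28).
g^-0.21 = 0.27^-0.21 = 1.316
D / (0.0057 × 1.316) = 104 / (7.501 × 10^-3) = 1.386 × 10^4
E = (1.386 × 10^4)^3.5714 = 6.193 × 10^14 J

E ≈ 6.19 × 10^14 J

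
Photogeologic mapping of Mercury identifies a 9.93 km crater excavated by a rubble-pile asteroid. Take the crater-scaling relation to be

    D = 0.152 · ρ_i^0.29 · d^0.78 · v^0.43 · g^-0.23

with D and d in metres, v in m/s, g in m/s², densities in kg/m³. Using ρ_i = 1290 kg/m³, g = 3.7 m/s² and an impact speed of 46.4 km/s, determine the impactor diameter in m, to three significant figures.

Rearranging for d: d = [D / (0.152 · 1290^0.29 · 46400^0.43 · 3.7^-0.23)]^(1/0.78).
D = 9930 m.
1290^0.29 = 7.981
46400^0.43 = 101.5
3.7^-0.23 = 0.7401
Denominator = 0.152 × 7.981 × 101.5 × 0.7401 = 91.13
D / 91.13 = 9930 / 91.13 = 109.0
d = 109.0^(1/0.78) = 109.0^1.2821 = 409.4 m

d ≈ 409 m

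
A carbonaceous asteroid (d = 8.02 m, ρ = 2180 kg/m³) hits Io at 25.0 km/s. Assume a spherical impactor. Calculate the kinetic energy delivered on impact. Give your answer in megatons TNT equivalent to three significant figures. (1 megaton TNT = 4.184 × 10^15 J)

E ≈ 0.0440 Mt TNT

v = 25000 m/s.
Mass m = (π/6) ρ d³ = (π/6) × 2180 × (8.02)³ = 5.888 × 10^5 kg
E = ½ m v² = 0.5 × 5.888 × 10^5 × (25000)² = 1.840 × 10^14 J
   = 1.840 × 10^14 / 4.184×10^15 = 0.04398 Mt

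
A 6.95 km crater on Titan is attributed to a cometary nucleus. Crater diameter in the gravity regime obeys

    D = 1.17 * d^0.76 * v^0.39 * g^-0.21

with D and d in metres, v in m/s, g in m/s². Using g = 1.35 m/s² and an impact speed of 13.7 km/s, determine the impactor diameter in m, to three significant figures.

Rearranging for d: d = [D / (1.17 · 13700^0.39 · 1.35^-0.21)]^(1/0.76).
D = 6950 m.
13700^0.39 = 41.05
1.35^-0.21 = 0.9389
Denominator = 1.17 × 41.05 × 0.9389 = 45.09
D / 45.09 = 6950 / 45.09 = 154.1
d = 154.1^(1/0.76) = 154.1^1.3158 = 756.3 m

d ≈ 756 m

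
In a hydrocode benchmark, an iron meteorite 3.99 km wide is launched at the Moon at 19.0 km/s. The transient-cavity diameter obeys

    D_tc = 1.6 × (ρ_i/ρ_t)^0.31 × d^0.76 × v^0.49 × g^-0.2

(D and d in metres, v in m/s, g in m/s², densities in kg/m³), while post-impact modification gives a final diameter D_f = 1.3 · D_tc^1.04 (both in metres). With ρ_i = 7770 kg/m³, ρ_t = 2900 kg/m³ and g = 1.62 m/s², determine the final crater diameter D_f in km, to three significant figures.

D_f ≈ 280 km

In SI: d = 3990 m, v = 19000 m/s.
(ρ_i/ρ_t)^0.31 = (7770/2900)^0.31 = 1.357
d^0.76 = 3990^0.76 = 545.4
v^0.49 = 19000^0.49 = 124.9
g^-0.2 = 1.62^-0.2 = 0.9080
D_tc = 1.6 × 1.357 × 545.4 × 124.9 × 0.9080 = 1.343 × 10^5 m
D_f = 1.3 × (1.343 × 10^5)^1.04 = 2.800 × 10^5 m
     = 280.0 km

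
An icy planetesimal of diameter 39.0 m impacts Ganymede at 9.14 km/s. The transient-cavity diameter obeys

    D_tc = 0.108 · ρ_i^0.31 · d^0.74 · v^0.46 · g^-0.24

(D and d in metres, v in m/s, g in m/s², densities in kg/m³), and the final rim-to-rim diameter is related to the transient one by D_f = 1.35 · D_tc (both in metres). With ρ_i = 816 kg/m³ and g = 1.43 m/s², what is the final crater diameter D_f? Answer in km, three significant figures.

D_f ≈ 1.07 km

v = 9140 m/s.
ρ_i^0.31 = 816^0.31 = 7.991
d^0.74 = 39^0.74 = 15.04
v^0.46 = 9140^0.46 = 66.38
g^-0.24 = 1.43^-0.24 = 0.9177
D_tc = 0.108 × 7.991 × 15.04 × 66.38 × 0.9177 = 790.7 m
D_f = 1.35 × 790.7 = 1067 m
     = 1.067 km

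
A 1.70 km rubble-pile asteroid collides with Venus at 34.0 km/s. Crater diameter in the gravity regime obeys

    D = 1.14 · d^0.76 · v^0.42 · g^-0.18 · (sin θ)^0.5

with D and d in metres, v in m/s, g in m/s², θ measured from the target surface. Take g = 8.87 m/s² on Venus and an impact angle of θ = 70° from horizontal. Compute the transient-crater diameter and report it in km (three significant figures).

In SI units: d = 1700 m, v = 34000 m/s.
d^0.76 = 1700^0.76 = 285.2
v^0.42 = 34000^0.42 = 80.02
g^-0.18 = 8.87^-0.18 = 0.6751
(sin 70°)^0.5 = 0.9397^0.5 = 0.9694
D = 1.14 × 285.2 × 80.02 × 0.6751 × 0.9694 = 17026 m
   = 17.03 km

D ≈ 17.0 km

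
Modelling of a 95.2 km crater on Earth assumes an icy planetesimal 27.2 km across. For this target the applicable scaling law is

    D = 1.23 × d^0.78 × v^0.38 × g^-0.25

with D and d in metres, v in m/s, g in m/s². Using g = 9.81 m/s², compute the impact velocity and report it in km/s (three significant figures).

v ≈ 26.0 km/s

Rearranging for v: v = [D / (1.23 · 27200^0.78 · 9.81^-0.25)]^(1/0.38).
D = 95200 m.
27200^0.78 = 2877
9.81^-0.25 = 0.5650
Denominator = 1.23 × 2877 × 0.5650 = 1999
D / 1999 = 95200 / 1999 = 47.62
v = 47.62^(1/0.38) = 47.62^2.6316 = 26018 m/s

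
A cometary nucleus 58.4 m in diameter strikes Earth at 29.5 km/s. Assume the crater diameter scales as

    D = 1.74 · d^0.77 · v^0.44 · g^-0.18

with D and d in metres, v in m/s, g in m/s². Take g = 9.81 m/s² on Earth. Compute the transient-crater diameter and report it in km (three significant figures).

In SI units: v = 29500 m/s.
d^0.77 = 58.4^0.77 = 22.92
v^0.44 = 29500^0.44 = 92.62
g^-0.18 = 9.81^-0.18 = 0.6630
D = 1.74 × 22.92 × 92.62 × 0.6630 = 2449 m
   = 2.449 km

D ≈ 2.45 km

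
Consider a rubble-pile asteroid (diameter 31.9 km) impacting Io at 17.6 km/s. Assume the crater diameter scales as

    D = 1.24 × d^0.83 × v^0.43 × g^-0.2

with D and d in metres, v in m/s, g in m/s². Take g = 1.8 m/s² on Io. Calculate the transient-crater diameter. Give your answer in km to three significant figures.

D ≈ 404 km

In SI units: d = 31900 m, v = 17600 m/s.
d^0.83 = 31900^0.83 = 5472
v^0.43 = 17600^0.43 = 66.92
g^-0.2 = 1.8^-0.2 = 0.8891
D = 1.24 × 5472 × 66.92 × 0.8891 = 4.037 × 10^5 m
   = 403.7 km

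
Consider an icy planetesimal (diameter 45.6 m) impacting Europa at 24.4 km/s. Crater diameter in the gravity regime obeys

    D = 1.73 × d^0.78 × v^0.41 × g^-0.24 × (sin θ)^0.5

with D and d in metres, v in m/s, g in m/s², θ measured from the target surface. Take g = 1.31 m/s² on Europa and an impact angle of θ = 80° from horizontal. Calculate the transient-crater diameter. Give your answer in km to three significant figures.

In SI units: v = 24400 m/s.
d^0.78 = 45.6^0.78 = 19.68
v^0.41 = 24400^0.41 = 62.93
g^-0.24 = 1.31^-0.24 = 0.9372
(sin 80°)^0.5 = 0.9848^0.5 = 0.9924
D = 1.73 × 19.68 × 62.93 × 0.9372 × 0.9924 = 1993 m
   = 1.993 km

D ≈ 1.99 km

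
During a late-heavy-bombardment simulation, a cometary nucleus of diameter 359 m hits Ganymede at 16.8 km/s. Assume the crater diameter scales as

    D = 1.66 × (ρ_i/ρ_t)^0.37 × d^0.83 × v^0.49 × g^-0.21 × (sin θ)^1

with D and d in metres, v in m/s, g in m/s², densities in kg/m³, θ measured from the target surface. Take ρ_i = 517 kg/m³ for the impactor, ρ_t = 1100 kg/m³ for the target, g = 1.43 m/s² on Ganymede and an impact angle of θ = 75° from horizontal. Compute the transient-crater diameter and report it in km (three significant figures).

In SI units: v = 16800 m/s.
(ρ_i/ρ_t)^0.37 = (517/1100)^0.37 = 0.7563
d^0.83 = 359^0.83 = 132.0
v^0.49 = 16800^0.49 = 117.6
g^-0.21 = 1.43^-0.21 = 0.9276
(sin 75°)^1 = 0.9659^1 = 0.9659
D = 1.66 × 0.7563 × 132.0 × 117.6 × 0.9276 × 0.9659 = 17461 m
   = 17.46 km

D ≈ 17.5 km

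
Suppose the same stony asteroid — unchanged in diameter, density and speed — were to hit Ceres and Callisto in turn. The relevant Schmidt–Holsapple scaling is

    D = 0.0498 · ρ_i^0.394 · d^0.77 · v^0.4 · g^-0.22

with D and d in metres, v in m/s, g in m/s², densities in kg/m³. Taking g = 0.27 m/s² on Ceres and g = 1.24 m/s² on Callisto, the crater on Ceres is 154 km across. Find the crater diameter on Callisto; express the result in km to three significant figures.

All impactor-dependent factors cancel in the ratio, leaving D_Callisto/D_Ceres = (g_Callisto/g_Ceres)^-0.22.
(1.24/0.27)^-0.22 = 4.593^-0.22 = 0.7151
D_Callisto = 0.7151 × 154 km = 110 km

D ≈ 110 km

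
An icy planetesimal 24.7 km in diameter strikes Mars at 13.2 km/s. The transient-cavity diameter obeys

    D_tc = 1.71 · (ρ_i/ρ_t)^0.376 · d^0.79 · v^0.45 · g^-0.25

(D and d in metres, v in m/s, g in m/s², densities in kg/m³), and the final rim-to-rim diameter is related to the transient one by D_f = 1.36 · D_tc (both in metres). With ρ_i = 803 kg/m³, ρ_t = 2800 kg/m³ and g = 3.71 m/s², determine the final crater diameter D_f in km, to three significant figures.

D_f ≈ 221 km

In SI: d = 24700 m, v = 13200 m/s.
(ρ_i/ρ_t)^0.376 = (803/2800)^0.376 = 0.6252
d^0.79 = 24700^0.79 = 2953
v^0.45 = 13200^0.45 = 71.49
g^-0.25 = 3.71^-0.25 = 0.7205
D_tc = 1.71 × 0.6252 × 2953 × 71.49 × 0.7205 = 1.626 × 10^5 m
D_f = 1.36 × 1.626 × 10^5 = 2.211 × 10^5 m
     = 221.1 km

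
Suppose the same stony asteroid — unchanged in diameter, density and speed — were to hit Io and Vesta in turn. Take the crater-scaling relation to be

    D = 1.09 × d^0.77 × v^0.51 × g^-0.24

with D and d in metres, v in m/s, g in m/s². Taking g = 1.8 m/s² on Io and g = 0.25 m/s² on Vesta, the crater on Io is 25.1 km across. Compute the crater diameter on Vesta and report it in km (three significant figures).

All impactor-dependent factors cancel in the ratio, leaving D_Vesta/D_Io = (g_Vesta/g_Io)^-0.24.
(0.25/1.8)^-0.24 = 0.1389^-0.24 = 1.606
D_Vesta = 1.606 × 25.1 km = 40.3 km

D ≈ 40.3 km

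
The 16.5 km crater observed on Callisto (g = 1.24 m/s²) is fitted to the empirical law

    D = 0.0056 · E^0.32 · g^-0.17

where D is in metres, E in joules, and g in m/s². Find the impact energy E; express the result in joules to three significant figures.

E ≈ 1.85 × 10^20 J

Rearranging: E = [D / (0.0056 · g^-0.17)]^(1/0.32).
D = 16500 m.
g^-0.17 = 1.24^-0.17 = 0.9641
D / (0.0056 × 0.9641) = 16500 / (5.399 × 10^-3) = 3.056 × 10^6
E = (3.056 × 10^6)^3.125 = 1.845 × 10^20 J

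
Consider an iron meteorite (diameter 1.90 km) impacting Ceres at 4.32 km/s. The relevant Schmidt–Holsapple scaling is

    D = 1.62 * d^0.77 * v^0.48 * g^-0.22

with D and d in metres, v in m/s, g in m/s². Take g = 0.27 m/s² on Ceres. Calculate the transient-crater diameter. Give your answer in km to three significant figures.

D ≈ 40.2 km

In SI units: d = 1900 m, v = 4320 m/s.
d^0.77 = 1900^0.77 = 334.7
v^0.48 = 4320^0.48 = 55.59
g^-0.22 = 0.27^-0.22 = 1.334
D = 1.62 × 334.7 × 55.59 × 1.334 = 40209 m
   = 40.21 km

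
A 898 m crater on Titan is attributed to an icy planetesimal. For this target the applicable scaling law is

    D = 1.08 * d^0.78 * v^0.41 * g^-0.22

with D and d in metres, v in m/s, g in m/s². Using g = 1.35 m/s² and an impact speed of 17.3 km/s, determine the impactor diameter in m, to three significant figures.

d ≈ 35.7 m

Rearranging for d: d = [D / (1.08 · 17300^0.41 · 1.35^-0.22)]^(1/0.78).
17300^0.41 = 54.65
1.35^-0.22 = 0.9361
Denominator = 1.08 × 54.65 × 0.9361 = 55.25
D / 55.25 = 898 / 55.25 = 16.25
d = 16.25^(1/0.78) = 16.25^1.2821 = 35.68 m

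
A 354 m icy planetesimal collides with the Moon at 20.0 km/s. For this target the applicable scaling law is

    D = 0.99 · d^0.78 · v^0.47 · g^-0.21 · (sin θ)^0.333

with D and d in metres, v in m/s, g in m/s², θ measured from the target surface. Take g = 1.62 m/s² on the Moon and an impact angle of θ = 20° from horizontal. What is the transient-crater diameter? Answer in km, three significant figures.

In SI units: v = 20000 m/s.
d^0.78 = 354^0.78 = 97.32
v^0.47 = 20000^0.47 = 105.1
g^-0.21 = 1.62^-0.21 = 0.9037
(sin 20°)^0.333 = 0.3420^0.333 = 0.6996
D = 0.99 × 97.32 × 105.1 × 0.9037 × 0.6996 = 6402 m
   = 6.402 km

D ≈ 6.40 km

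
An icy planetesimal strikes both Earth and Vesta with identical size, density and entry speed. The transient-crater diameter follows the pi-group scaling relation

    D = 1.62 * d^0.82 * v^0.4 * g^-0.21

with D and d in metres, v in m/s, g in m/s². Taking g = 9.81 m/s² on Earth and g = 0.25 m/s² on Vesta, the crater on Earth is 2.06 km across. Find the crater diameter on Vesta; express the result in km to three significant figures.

All impactor-dependent factors cancel in the ratio, leaving D_Vesta/D_Earth = (g_Vesta/g_Earth)^-0.21.
(0.25/9.81)^-0.21 = 0.02548^-0.21 = 2.161
D_Vesta = 2.161 × 2.06 km = 4.45 km

D ≈ 4.45 km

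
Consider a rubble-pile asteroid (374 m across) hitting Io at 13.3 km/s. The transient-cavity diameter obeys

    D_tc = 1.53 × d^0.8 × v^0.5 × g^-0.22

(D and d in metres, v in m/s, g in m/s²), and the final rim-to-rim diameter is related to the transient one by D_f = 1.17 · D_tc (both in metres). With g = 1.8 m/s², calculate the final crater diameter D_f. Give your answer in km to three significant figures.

v = 13300 m/s.
d^0.8 = 374^0.8 = 114.4
v^0.5 = 13300^0.5 = 115.3
g^-0.22 = 1.8^-0.22 = 0.8787
D_tc = 1.53 × 114.4 × 115.3 × 0.8787 = 17730 m
D_f = 1.17 × 17730 = 20744 m
     = 20.74 km

D_f ≈ 20.7 km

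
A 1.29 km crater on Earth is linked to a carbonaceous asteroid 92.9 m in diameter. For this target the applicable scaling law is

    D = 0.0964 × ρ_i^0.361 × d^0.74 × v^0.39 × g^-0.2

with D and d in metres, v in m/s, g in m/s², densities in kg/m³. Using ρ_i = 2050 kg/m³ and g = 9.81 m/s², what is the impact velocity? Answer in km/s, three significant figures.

v ≈ 19.5 km/s

Rearranging for v: v = [D / (0.0964 · 2050^0.361 · 92.9^0.74 · 9.81^-0.2)]^(1/0.39).
D = 1290 m.
2050^0.361 = 15.69
92.9^0.74 = 28.60
9.81^-0.2 = 0.6334
Denominator = 0.0964 × 15.69 × 28.60 × 0.6334 = 27.40
D / 27.40 = 1290 / 27.40 = 47.08
v = 47.08^(1/0.39) = 47.08^2.5641 = 19468 m/s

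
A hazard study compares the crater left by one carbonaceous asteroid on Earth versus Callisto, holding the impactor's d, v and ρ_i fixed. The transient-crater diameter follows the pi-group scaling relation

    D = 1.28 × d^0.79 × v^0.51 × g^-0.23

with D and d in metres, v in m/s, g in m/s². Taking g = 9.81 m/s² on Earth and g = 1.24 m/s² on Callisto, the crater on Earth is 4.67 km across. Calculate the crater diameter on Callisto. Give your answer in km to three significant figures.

D ≈ 7.51 km

All impactor-dependent factors cancel in the ratio, leaving D_Callisto/D_Earth = (g_Callisto/g_Earth)^-0.23.
(1.24/9.81)^-0.23 = 0.1264^-0.23 = 1.609
D_Callisto = 1.609 × 4.67 km = 7.51 km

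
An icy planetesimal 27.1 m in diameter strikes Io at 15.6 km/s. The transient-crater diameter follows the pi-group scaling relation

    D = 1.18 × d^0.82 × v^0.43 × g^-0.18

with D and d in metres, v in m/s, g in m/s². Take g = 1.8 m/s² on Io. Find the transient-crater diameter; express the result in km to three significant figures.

D ≈ 1.01 km

In SI units: v = 15600 m/s.
d^0.82 = 27.1^0.82 = 14.96
v^0.43 = 15600^0.43 = 63.54
g^-0.18 = 1.8^-0.18 = 0.8996
D = 1.18 × 14.96 × 63.54 × 0.8996 = 1009 m
   = 1.009 km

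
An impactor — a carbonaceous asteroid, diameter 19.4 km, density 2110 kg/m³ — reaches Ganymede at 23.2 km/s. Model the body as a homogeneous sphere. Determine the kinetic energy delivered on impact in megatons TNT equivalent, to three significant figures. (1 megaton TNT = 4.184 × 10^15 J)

d = 19400 m; v = 23200 m/s.
Mass m = (π/6) ρ d³ = (π/6) × 2110 × (19400)³ = 8.067 × 10^15 kg
E = ½ m v² = 0.5 × 8.067 × 10^15 × (23200)² = 2.171 × 10^24 J
   = 2.171 × 10^24 / 4.184×10^15 = 5.189 × 10^8 Mt

E ≈ 5.19 × 10^8 Mt TNT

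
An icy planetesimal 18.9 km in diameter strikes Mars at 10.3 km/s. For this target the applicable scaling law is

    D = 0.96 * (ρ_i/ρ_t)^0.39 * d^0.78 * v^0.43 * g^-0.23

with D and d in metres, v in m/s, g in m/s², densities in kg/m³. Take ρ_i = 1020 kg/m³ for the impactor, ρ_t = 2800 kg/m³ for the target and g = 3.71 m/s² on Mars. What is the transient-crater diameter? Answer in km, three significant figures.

D ≈ 55.1 km

In SI units: d = 18900 m, v = 10300 m/s.
(ρ_i/ρ_t)^0.39 = (1020/2800)^0.39 = 0.6745
d^0.78 = 18900^0.78 = 2166
v^0.43 = 10300^0.43 = 53.15
g^-0.23 = 3.71^-0.23 = 0.7397
D = 0.96 × 0.6745 × 2166 × 53.15 × 0.7397 = 55140 m
   = 55.14 km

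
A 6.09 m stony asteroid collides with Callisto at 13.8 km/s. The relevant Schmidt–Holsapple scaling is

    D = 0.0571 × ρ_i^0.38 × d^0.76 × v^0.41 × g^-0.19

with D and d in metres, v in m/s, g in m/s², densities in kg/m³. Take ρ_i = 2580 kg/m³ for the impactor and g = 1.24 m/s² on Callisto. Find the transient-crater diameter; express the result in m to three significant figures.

D ≈ 213 m

In SI units: v = 13800 m/s.
ρ_i^0.38 = 2580^0.38 = 19.79
d^0.76 = 6.09^0.76 = 3.947
v^0.41 = 13800^0.41 = 49.81
g^-0.19 = 1.24^-0.19 = 0.9600
D = 0.0571 × 19.79 × 3.947 × 49.81 × 0.9600 = 213.3 m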